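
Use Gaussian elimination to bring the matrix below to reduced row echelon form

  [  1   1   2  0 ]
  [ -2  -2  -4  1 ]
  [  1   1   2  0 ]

[[1, 1, 2, 0], [0, 0, 0, 1], [0, 0, 0, 0]]

ρ2 ← ρ2 + 2·ρ1
  [ 1  1  2  0 ]
  [ 0  0  0  1 ]
  [ 1  1  2  0 ]
ρ3 ← ρ3 − ρ1
  [ 1  1  2  0 ]
  [ 0  0  0  1 ]
  [ 0  0  0  0 ]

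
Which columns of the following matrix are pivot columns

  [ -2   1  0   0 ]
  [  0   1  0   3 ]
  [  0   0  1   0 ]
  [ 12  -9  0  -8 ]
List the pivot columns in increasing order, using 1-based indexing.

R1 -> -1/2·R1
  [  1  -1/2  0   0 ]
  [  0     1  0   3 ]
  [  0     0  1   0 ]
  [ 12    -9  0  -8 ]
R4 -> R4 − 12·R1
  [ 1  -1/2  0   0 ]
  [ 0     1  0   3 ]
  [ 0     0  1   0 ]
  [ 0    -3  0  -8 ]
R4 -> R4 + 3·R2
  [ 1  -1/2  0  0 ]
  [ 0     1  0  3 ]
  [ 0     0  1  0 ]
  [ 0     0  0  1 ]
R2 -> R2 − 3·R4
  [ 1  -1/2  0  0 ]
  [ 0     1  0  0 ]
  [ 0     0  1  0 ]
  [ 0     0  0  1 ]
R1 -> R1 + 1/2·R2
  [ 1  0  0  0 ]
  [ 0  1  0  0 ]
  [ 0  0  1  0 ]
  [ 0  0  0  1 ]
Pivot columns are the columns containing a leading 1.

1, 2, 3, 4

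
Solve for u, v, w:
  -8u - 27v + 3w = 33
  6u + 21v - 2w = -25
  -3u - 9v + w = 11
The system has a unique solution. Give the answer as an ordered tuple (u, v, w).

(0, -1, 2)

Form the augmented matrix and row-reduce:
  [ -8  -27   3  |   33 ]
  [  6   21  -2  |  -25 ]
  [ -3   -9   1  |   11 ]
r1 -> -1/8·r1
  [  1  27/8  -3/8  |  -33/8 ]
  [  6    21    -2  |    -25 ]
  [ -3    -9     1  |     11 ]
r2 -> r2 − 6·r1
  [  1  27/8  -3/8  |  -33/8 ]
  [  0   3/4   1/4  |   -1/4 ]
  [ -3    -9     1  |     11 ]
r3 -> r3 + 3·r1
  [ 1  27/8  -3/8  |  -33/8 ]
  [ 0   3/4   1/4  |   -1/4 ]
  [ 0   9/8  -1/8  |  -11/8 ]
r2 -> 4/3·r2
  [ 1  27/8  -3/8  |  -33/8 ]
  [ 0     1   1/3  |   -1/3 ]
  [ 0   9/8  -1/8  |  -11/8 ]
r3 -> r3 − 9/8·r2
  [ 1  27/8  -3/8  |  -33/8 ]
  [ 0     1   1/3  |   -1/3 ]
  [ 0     0  -1/2  |     -1 ]
r3 -> -2·r3
  [ 1  27/8  -3/8  |  -33/8 ]
  [ 0     1   1/3  |   -1/3 ]
  [ 0     0     1  |      2 ]
r2 -> r2 − 1/3·r3
  [ 1  27/8  -3/8  |  -33/8 ]
  [ 0     1     0  |     -1 ]
  [ 0     0     1  |      2 ]
r1 -> r1 + 3/8·r3
  [ 1  27/8  0  |  -27/8 ]
  [ 0     1  0  |     -1 ]
  [ 0     0  1  |      2 ]
r1 -> r1 − 27/8·r2
  [ 1  0  0  |   0 ]
  [ 0  1  0  |  -1 ]
  [ 0  0  1  |   2 ]
Reading off the last column: u = 0, v = -1, w = 2.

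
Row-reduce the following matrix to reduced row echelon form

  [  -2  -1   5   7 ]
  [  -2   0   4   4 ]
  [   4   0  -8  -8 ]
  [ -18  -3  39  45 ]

[[1, 0, -2, -2], [0, 1, -1, -3], [0, 0, 0, 0], [0, 0, 0, 0]]

R1 -> -1/2·R1
  [   1  1/2  -5/2  -7/2 ]
  [  -2    0     4     4 ]
  [   4    0    -8    -8 ]
  [ -18   -3    39    45 ]
R2 -> R2 + 2·R1
  [   1  1/2  -5/2  -7/2 ]
  [   0    1    -1    -3 ]
  [   4    0    -8    -8 ]
  [ -18   -3    39    45 ]
R3 -> R3 − 4·R1
  [   1  1/2  -5/2  -7/2 ]
  [   0    1    -1    -3 ]
  [   0   -2     2     6 ]
  [ -18   -3    39    45 ]
R4 -> R4 + 18·R1
  [ 1  1/2  -5/2  -7/2 ]
  [ 0    1    -1    -3 ]
  [ 0   -2     2     6 ]
  [ 0    6    -6   -18 ]
R3 -> R3 + 2·R2
  [ 1  1/2  -5/2  -7/2 ]
  [ 0    1    -1    -3 ]
  [ 0    0     0     0 ]
  [ 0    6    -6   -18 ]
R4 -> R4 − 6·R2
  [ 1  1/2  -5/2  -7/2 ]
  [ 0    1    -1    -3 ]
  [ 0    0     0     0 ]
  [ 0    0     0     0 ]
R1 -> R1 − 1/2·R2
  [ 1  0  -2  -2 ]
  [ 0  1  -1  -3 ]
  [ 0  0   0   0 ]
  [ 0  0   0   0 ]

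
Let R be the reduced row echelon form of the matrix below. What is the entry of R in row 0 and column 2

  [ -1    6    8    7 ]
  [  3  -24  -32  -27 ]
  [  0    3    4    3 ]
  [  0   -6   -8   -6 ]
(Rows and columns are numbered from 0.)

R1 -> -1·R1
  [ 1   -6   -8   -7 ]
  [ 3  -24  -32  -27 ]
  [ 0    3    4    3 ]
  [ 0   -6   -8   -6 ]
R2 -> R2 − 3·R1
  [ 1  -6  -8  -7 ]
  [ 0  -6  -8  -6 ]
  [ 0   3   4   3 ]
  [ 0  -6  -8  -6 ]
R2 -> -1/6·R2
  [ 1  -6   -8  -7 ]
  [ 0   1  4/3   1 ]
  [ 0   3    4   3 ]
  [ 0  -6   -8  -6 ]
R3 -> R3 − 3·R2
  [ 1  -6   -8  -7 ]
  [ 0   1  4/3   1 ]
  [ 0   0    0   0 ]
  [ 0  -6   -8  -6 ]
R4 -> R4 + 6·R2
  [ 1  -6   -8  -7 ]
  [ 0   1  4/3   1 ]
  [ 0   0    0   0 ]
  [ 0   0    0   0 ]
R1 -> R1 + 6·R2
  [ 1  0    0  -1 ]
  [ 0  1  4/3   1 ]
  [ 0  0    0   0 ]
  [ 0  0    0   0 ]

0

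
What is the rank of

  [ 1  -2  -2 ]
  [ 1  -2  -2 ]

rank = 1

Subtract R1 from R2.
  [ 1  -2  -2 ]
  [ 0   0   0 ]
The reduced form has 1 nonzero row.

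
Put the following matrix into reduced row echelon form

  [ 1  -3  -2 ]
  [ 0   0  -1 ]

R2 → -1·R2
R1 → R1 + 2·R2

[[1, -3, 0], [0, 0, 1]]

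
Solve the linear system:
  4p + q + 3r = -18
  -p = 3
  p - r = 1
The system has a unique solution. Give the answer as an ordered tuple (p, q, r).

(-3, 6, -4)

Form the augmented matrix and row-reduce:
  [  4  1   3  |  -18 ]
  [ -1  0   0  |    3 ]
  [  1  0  -1  |    1 ]
R1 ← 1/4·R1
  [  1  1/4  3/4  |  -9/2 ]
  [ -1    0    0  |     3 ]
  [  1    0   -1  |     1 ]
R2 ← R2 + R1
  [ 1  1/4  3/4  |  -9/2 ]
  [ 0  1/4  3/4  |  -3/2 ]
  [ 1    0   -1  |     1 ]
R3 ← R3 − R1
  [ 1   1/4   3/4  |  -9/2 ]
  [ 0   1/4   3/4  |  -3/2 ]
  [ 0  -1/4  -7/4  |  11/2 ]
R2 ← 4·R2
  [ 1   1/4   3/4  |  -9/2 ]
  [ 0     1     3  |    -6 ]
  [ 0  -1/4  -7/4  |  11/2 ]
R3 ← R3 + 1/4·R2
  [ 1  1/4  3/4  |  -9/2 ]
  [ 0    1    3  |    -6 ]
  [ 0    0   -1  |     4 ]
R3 ← -1·R3
  [ 1  1/4  3/4  |  -9/2 ]
  [ 0    1    3  |    -6 ]
  [ 0    0    1  |    -4 ]
R2 ← R2 − 3·R3
  [ 1  1/4  3/4  |  -9/2 ]
  [ 0    1    0  |     6 ]
  [ 0    0    1  |    -4 ]
R1 ← R1 − 3/4·R3
  [ 1  1/4  0  |  -3/2 ]
  [ 0    1  0  |     6 ]
  [ 0    0  1  |    -4 ]
R1 ← R1 − 1/4·R2
  [ 1  0  0  |  -3 ]
  [ 0  1  0  |   6 ]
  [ 0  0  1  |  -4 ]
Reading off the last column: p = -3, q = 6, r = -4.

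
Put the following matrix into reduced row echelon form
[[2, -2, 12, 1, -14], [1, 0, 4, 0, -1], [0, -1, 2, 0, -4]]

[[1, 0, 4, 0, -1], [0, 1, -2, 0, 4], [0, 0, 0, 1, -4]]

Multiply ρ1 by 1/2.
  [ 1  -1  6  1/2  -7 ]
  [ 1   0  4    0  -1 ]
  [ 0  -1  2    0  -4 ]
Subtract ρ1 from ρ2.
  [ 1  -1   6   1/2  -7 ]
  [ 0   1  -2  -1/2   6 ]
  [ 0  -1   2     0  -4 ]
Add ρ2 to ρ3.
  [ 1  -1   6   1/2  -7 ]
  [ 0   1  -2  -1/2   6 ]
  [ 0   0   0  -1/2   2 ]
Multiply ρ3 by -2.
  [ 1  -1   6   1/2  -7 ]
  [ 0   1  -2  -1/2   6 ]
  [ 0   0   0     1  -4 ]
Add 1/2 times ρ3 to ρ2.
  [ 1  -1   6  1/2  -7 ]
  [ 0   1  -2    0   4 ]
  [ 0   0   0    1  -4 ]
Subtract 1/2 times ρ3 from ρ1.
  [ 1  -1   6  0  -5 ]
  [ 0   1  -2  0   4 ]
  [ 0   0   0  1  -4 ]
Add ρ2 to ρ1.
  [ 1  0   4  0  -1 ]
  [ 0  1  -2  0   4 ]
  [ 0  0   0  1  -4 ]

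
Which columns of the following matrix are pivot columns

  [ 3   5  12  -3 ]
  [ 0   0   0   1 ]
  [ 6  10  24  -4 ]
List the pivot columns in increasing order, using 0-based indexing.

0, 3

Multiply ρ1 by 1/3.
  [ 1  5/3   4  -1 ]
  [ 0    0   0   1 ]
  [ 6   10  24  -4 ]
Subtract 6 times ρ1 from ρ3.
  [ 1  5/3  4  -1 ]
  [ 0    0  0   1 ]
  [ 0    0  0   2 ]
Subtract 2 times ρ2 from ρ3.
  [ 1  5/3  4  -1 ]
  [ 0    0  0   1 ]
  [ 0    0  0   0 ]
Add ρ2 to ρ1.
  [ 1  5/3  4  0 ]
  [ 0    0  0  1 ]
  [ 0    0  0  0 ]
Pivot columns are the columns containing a leading 1.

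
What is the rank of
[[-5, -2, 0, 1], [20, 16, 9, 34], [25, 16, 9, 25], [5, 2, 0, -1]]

Multiply ρ1 by -1/5.
  [  1  2/5  0  -1/5 ]
  [ 20   16  9    34 ]
  [ 25   16  9    25 ]
  [  5    2  0    -1 ]
Subtract 20 times ρ1 from ρ2.
  [  1  2/5  0  -1/5 ]
  [  0    8  9    38 ]
  [ 25   16  9    25 ]
  [  5    2  0    -1 ]
Subtract 25 times ρ1 from ρ3.
  [ 1  2/5  0  -1/5 ]
  [ 0    8  9    38 ]
  [ 0    6  9    30 ]
  [ 5    2  0    -1 ]
Subtract 5 times ρ1 from ρ4.
  [ 1  2/5  0  -1/5 ]
  [ 0    8  9    38 ]
  [ 0    6  9    30 ]
  [ 0    0  0     0 ]
Multiply ρ2 by 1/8.
  [ 1  2/5    0  -1/5 ]
  [ 0    1  9/8  19/4 ]
  [ 0    6    9    30 ]
  [ 0    0    0     0 ]
Subtract 6 times ρ2 from ρ3.
  [ 1  2/5    0  -1/5 ]
  [ 0    1  9/8  19/4 ]
  [ 0    0  9/4   3/2 ]
  [ 0    0    0     0 ]
Multiply ρ3 by 4/9.
  [ 1  2/5    0  -1/5 ]
  [ 0    1  9/8  19/4 ]
  [ 0    0    1   2/3 ]
  [ 0    0    0     0 ]
Subtract 9/8 times ρ3 from ρ2.
  [ 1  2/5  0  -1/5 ]
  [ 0    1  0     4 ]
  [ 0    0  1   2/3 ]
  [ 0    0  0     0 ]
Subtract 2/5 times ρ2 from ρ1.
  [ 1  0  0  -9/5 ]
  [ 0  1  0     4 ]
  [ 0  0  1   2/3 ]
  [ 0  0  0     0 ]
The reduced form has 3 nonzero rows.

rank = 3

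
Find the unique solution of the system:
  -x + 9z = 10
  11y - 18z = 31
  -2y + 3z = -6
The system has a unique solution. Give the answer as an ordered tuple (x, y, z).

(2, 5, 4/3)

Form the augmented matrix and row-reduce:
  [ -1   0    9  |  10 ]
  [  0  11  -18  |  31 ]
  [  0  -2    3  |  -6 ]
R1 := -1·R1
R2 := 1/11·R2
R3 := R3 + 2·R2
R3 := -11/3·R3
R2 := R2 + 18/11·R3
R1 := R1 + 9·R3
Reading off the last column: x = 2, y = 5, z = 4/3.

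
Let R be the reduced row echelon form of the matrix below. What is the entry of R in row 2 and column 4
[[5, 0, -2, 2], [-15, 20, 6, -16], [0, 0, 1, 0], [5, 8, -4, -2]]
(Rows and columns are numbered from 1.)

R1 := 1/5·R1
  [   1   0  -2/5  2/5 ]
  [ -15  20     6  -16 ]
  [   0   0     1    0 ]
  [   5   8    -4   -2 ]
R2 := R2 + 15·R1
  [ 1   0  -2/5  2/5 ]
  [ 0  20     0  -10 ]
  [ 0   0     1    0 ]
  [ 5   8    -4   -2 ]
R4 := R4 − 5·R1
  [ 1   0  -2/5  2/5 ]
  [ 0  20     0  -10 ]
  [ 0   0     1    0 ]
  [ 0   8    -2   -4 ]
R2 := 1/20·R2
  [ 1  0  -2/5   2/5 ]
  [ 0  1     0  -1/2 ]
  [ 0  0     1     0 ]
  [ 0  8    -2    -4 ]
R4 := R4 − 8·R2
  [ 1  0  -2/5   2/5 ]
  [ 0  1     0  -1/2 ]
  [ 0  0     1     0 ]
  [ 0  0    -2     0 ]
R4 := R4 + 2·R3
  [ 1  0  -2/5   2/5 ]
  [ 0  1     0  -1/2 ]
  [ 0  0     1     0 ]
  [ 0  0     0     0 ]
R1 := R1 + 2/5·R3
  [ 1  0  0   2/5 ]
  [ 0  1  0  -1/2 ]
  [ 0  0  1     0 ]
  [ 0  0  0     0 ]

-1/2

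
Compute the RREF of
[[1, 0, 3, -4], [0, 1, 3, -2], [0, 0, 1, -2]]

[[1, 0, 0, 2], [0, 1, 0, 4], [0, 0, 1, -2]]

R2 -> R2 − 3·R3
  [ 1  0  3  -4 ]
  [ 0  1  0   4 ]
  [ 0  0  1  -2 ]
R1 -> R1 − 3·R3
  [ 1  0  0   2 ]
  [ 0  1  0   4 ]
  [ 0  0  1  -2 ]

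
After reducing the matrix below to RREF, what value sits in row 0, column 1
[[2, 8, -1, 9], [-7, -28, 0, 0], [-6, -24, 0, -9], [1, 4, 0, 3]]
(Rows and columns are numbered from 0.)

Multiply R1 by 1/2.
  [  1    4  -1/2  9/2 ]
  [ -7  -28     0    0 ]
  [ -6  -24     0   -9 ]
  [  1    4     0    3 ]
Add 7 times R1 to R2.
  [  1    4  -1/2   9/2 ]
  [  0    0  -7/2  63/2 ]
  [ -6  -24     0    -9 ]
  [  1    4     0     3 ]
Add 6 times R1 to R3.
  [ 1  4  -1/2   9/2 ]
  [ 0  0  -7/2  63/2 ]
  [ 0  0    -3    18 ]
  [ 1  4     0     3 ]
Subtract R1 from R4.
  [ 1  4  -1/2   9/2 ]
  [ 0  0  -7/2  63/2 ]
  [ 0  0    -3    18 ]
  [ 0  0   1/2  -3/2 ]
Multiply R2 by -2/7.
  [ 1  4  -1/2   9/2 ]
  [ 0  0     1    -9 ]
  [ 0  0    -3    18 ]
  [ 0  0   1/2  -3/2 ]
Add 3 times R2 to R3.
  [ 1  4  -1/2   9/2 ]
  [ 0  0     1    -9 ]
  [ 0  0     0    -9 ]
  [ 0  0   1/2  -3/2 ]
Subtract 1/2 times R2 from R4.
  [ 1  4  -1/2  9/2 ]
  [ 0  0     1   -9 ]
  [ 0  0     0   -9 ]
  [ 0  0     0    3 ]
Multiply R3 by -1/9.
  [ 1  4  -1/2  9/2 ]
  [ 0  0     1   -9 ]
  [ 0  0     0    1 ]
  [ 0  0     0    3 ]
Subtract 3 times R3 from R4.
  [ 1  4  -1/2  9/2 ]
  [ 0  0     1   -9 ]
  [ 0  0     0    1 ]
  [ 0  0     0    0 ]
Add 9 times R3 to R2.
  [ 1  4  -1/2  9/2 ]
  [ 0  0     1    0 ]
  [ 0  0     0    1 ]
  [ 0  0     0    0 ]
Subtract 9/2 times R3 from R1.
  [ 1  4  -1/2  0 ]
  [ 0  0     1  0 ]
  [ 0  0     0  1 ]
  [ 0  0     0  0 ]
Add 1/2 times R2 to R1.
  [ 1  4  0  0 ]
  [ 0  0  1  0 ]
  [ 0  0  0  1 ]
  [ 0  0  0  0 ]

4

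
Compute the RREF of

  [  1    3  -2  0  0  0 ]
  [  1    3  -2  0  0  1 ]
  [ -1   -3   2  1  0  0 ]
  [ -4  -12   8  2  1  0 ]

[[1, 3, -2, 0, 0, 0], [0, 0, 0, 1, 0, 0], [0, 0, 0, 0, 1, 0], [0, 0, 0, 0, 0, 1]]

R2 ← R2 − R1
  [  1    3  -2  0  0  0 ]
  [  0    0   0  0  0  1 ]
  [ -1   -3   2  1  0  0 ]
  [ -4  -12   8  2  1  0 ]
R3 ← R3 + R1
  [  1    3  -2  0  0  0 ]
  [  0    0   0  0  0  1 ]
  [  0    0   0  1  0  0 ]
  [ -4  -12   8  2  1  0 ]
R4 ← R4 + 4·R1
  [ 1  3  -2  0  0  0 ]
  [ 0  0   0  0  0  1 ]
  [ 0  0   0  1  0  0 ]
  [ 0  0   0  2  1  0 ]
R2 <=> R3
  [ 1  3  -2  0  0  0 ]
  [ 0  0   0  1  0  0 ]
  [ 0  0   0  0  0  1 ]
  [ 0  0   0  2  1  0 ]
R4 ← R4 − 2·R2
  [ 1  3  -2  0  0  0 ]
  [ 0  0   0  1  0  0 ]
  [ 0  0   0  0  0  1 ]
  [ 0  0   0  0  1  0 ]
R3 <=> R4
  [ 1  3  -2  0  0  0 ]
  [ 0  0   0  1  0  0 ]
  [ 0  0   0  0  1  0 ]
  [ 0  0   0  0  0  1 ]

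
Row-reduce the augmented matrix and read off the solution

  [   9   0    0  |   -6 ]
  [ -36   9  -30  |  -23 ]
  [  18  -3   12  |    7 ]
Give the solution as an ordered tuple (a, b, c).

(-2/3, 1/3, 5/3)

R1 -> 1/9·R1
  [   1   0    0  |  -2/3 ]
  [ -36   9  -30  |   -23 ]
  [  18  -3   12  |     7 ]
R2 -> R2 + 36·R1
  [  1   0    0  |  -2/3 ]
  [  0   9  -30  |   -47 ]
  [ 18  -3   12  |     7 ]
R3 -> R3 − 18·R1
  [ 1   0    0  |  -2/3 ]
  [ 0   9  -30  |   -47 ]
  [ 0  -3   12  |    19 ]
R2 -> 1/9·R2
  [ 1   0      0  |   -2/3 ]
  [ 0   1  -10/3  |  -47/9 ]
  [ 0  -3     12  |     19 ]
R3 -> R3 + 3·R2
  [ 1  0      0  |   -2/3 ]
  [ 0  1  -10/3  |  -47/9 ]
  [ 0  0      2  |   10/3 ]
R3 -> 1/2·R3
  [ 1  0      0  |   -2/3 ]
  [ 0  1  -10/3  |  -47/9 ]
  [ 0  0      1  |    5/3 ]
R2 -> R2 + 10/3·R3
  [ 1  0  0  |  -2/3 ]
  [ 0  1  0  |   1/3 ]
  [ 0  0  1  |   5/3 ]
Reading off the last column: a = -2/3, b = 1/3, c = 5/3.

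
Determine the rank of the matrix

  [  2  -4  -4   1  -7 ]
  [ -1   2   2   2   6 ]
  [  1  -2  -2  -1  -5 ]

ρ1 -> 1/2·ρ1
ρ2 -> ρ2 + ρ1
ρ3 -> ρ3 − ρ1
ρ2 -> 2/5·ρ2
ρ3 -> ρ3 + 3/2·ρ2
ρ1 -> ρ1 − 1/2·ρ2
The reduced form has 2 nonzero rows.

rank = 2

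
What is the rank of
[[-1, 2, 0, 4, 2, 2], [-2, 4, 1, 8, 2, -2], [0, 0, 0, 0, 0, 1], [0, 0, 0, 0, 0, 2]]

rank = 3

R1 -> -1·R1
  [  1  -2  0  -4  -2  -2 ]
  [ -2   4  1   8   2  -2 ]
  [  0   0  0   0   0   1 ]
  [  0   0  0   0   0   2 ]
R2 -> R2 + 2·R1
  [ 1  -2  0  -4  -2  -2 ]
  [ 0   0  1   0  -2  -6 ]
  [ 0   0  0   0   0   1 ]
  [ 0   0  0   0   0   2 ]
R4 -> R4 − 2·R3
  [ 1  -2  0  -4  -2  -2 ]
  [ 0   0  1   0  -2  -6 ]
  [ 0   0  0   0   0   1 ]
  [ 0   0  0   0   0   0 ]
R2 -> R2 + 6·R3
  [ 1  -2  0  -4  -2  -2 ]
  [ 0   0  1   0  -2   0 ]
  [ 0   0  0   0   0   1 ]
  [ 0   0  0   0   0   0 ]
R1 -> R1 + 2·R3
  [ 1  -2  0  -4  -2  0 ]
  [ 0   0  1   0  -2  0 ]
  [ 0   0  0   0   0  1 ]
  [ 0   0  0   0   0  0 ]
The reduced form has 3 nonzero rows.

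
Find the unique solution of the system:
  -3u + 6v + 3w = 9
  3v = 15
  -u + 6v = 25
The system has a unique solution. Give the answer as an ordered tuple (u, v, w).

Form the augmented matrix and row-reduce:
  [ -3  6  3  |   9 ]
  [  0  3  0  |  15 ]
  [ -1  6  0  |  25 ]
Multiply ρ1 by -1/3.
  [  1  -2  -1  |  -3 ]
  [  0   3   0  |  15 ]
  [ -1   6   0  |  25 ]
Add ρ1 to ρ3.
  [ 1  -2  -1  |  -3 ]
  [ 0   3   0  |  15 ]
  [ 0   4  -1  |  22 ]
Multiply ρ2 by 1/3.
  [ 1  -2  -1  |  -3 ]
  [ 0   1   0  |   5 ]
  [ 0   4  -1  |  22 ]
Subtract 4 times ρ2 from ρ3.
  [ 1  -2  -1  |  -3 ]
  [ 0   1   0  |   5 ]
  [ 0   0  -1  |   2 ]
Multiply ρ3 by -1.
  [ 1  -2  -1  |  -3 ]
  [ 0   1   0  |   5 ]
  [ 0   0   1  |  -2 ]
Add ρ3 to ρ1.
  [ 1  -2  0  |  -5 ]
  [ 0   1  0  |   5 ]
  [ 0   0  1  |  -2 ]
Add 2 times ρ2 to ρ1.
  [ 1  0  0  |   5 ]
  [ 0  1  0  |   5 ]
  [ 0  0  1  |  -2 ]
Reading off the last column: u = 5, v = 5, w = -2.

(5, 5, -2)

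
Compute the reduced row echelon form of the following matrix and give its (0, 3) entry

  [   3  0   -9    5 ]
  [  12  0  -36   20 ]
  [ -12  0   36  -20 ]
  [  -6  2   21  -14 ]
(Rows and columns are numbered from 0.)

Multiply R1 by 1/3.
  [   1  0   -3  5/3 ]
  [  12  0  -36   20 ]
  [ -12  0   36  -20 ]
  [  -6  2   21  -14 ]
Subtract 12 times R1 from R2.
  [   1  0  -3  5/3 ]
  [   0  0   0    0 ]
  [ -12  0  36  -20 ]
  [  -6  2  21  -14 ]
Add 12 times R1 to R3.
  [  1  0  -3  5/3 ]
  [  0  0   0    0 ]
  [  0  0   0    0 ]
  [ -6  2  21  -14 ]
Add 6 times R1 to R4.
  [ 1  0  -3  5/3 ]
  [ 0  0   0    0 ]
  [ 0  0   0    0 ]
  [ 0  2   3   -4 ]
Swap R2 and R4.
  [ 1  0  -3  5/3 ]
  [ 0  2   3   -4 ]
  [ 0  0   0    0 ]
  [ 0  0   0    0 ]
Multiply R2 by 1/2.
  [ 1  0   -3  5/3 ]
  [ 0  1  3/2   -2 ]
  [ 0  0    0    0 ]
  [ 0  0    0    0 ]

5/3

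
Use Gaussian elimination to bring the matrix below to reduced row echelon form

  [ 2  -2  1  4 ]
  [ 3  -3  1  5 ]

[[1, -1, 0, 1], [0, 0, 1, 2]]

R1 := 1/2·R1
R2 := R2 − 3·R1
R2 := -2·R2
R1 := R1 − 1/2·R2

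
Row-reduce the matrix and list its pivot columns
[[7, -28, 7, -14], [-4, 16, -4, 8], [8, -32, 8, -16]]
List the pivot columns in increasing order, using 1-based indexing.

r1 → 1/7·r1
  [  1   -4   1   -2 ]
  [ -4   16  -4    8 ]
  [  8  -32   8  -16 ]
r2 → r2 + 4·r1
  [ 1   -4  1   -2 ]
  [ 0    0  0    0 ]
  [ 8  -32  8  -16 ]
r3 → r3 − 8·r1
  [ 1  -4  1  -2 ]
  [ 0   0  0   0 ]
  [ 0   0  0   0 ]
Pivot columns are the columns containing a leading 1.

1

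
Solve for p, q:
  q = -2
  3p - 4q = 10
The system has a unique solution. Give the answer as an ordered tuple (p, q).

(2/3, -2)

Form the augmented matrix and row-reduce:
  [ 0   1  |  -2 ]
  [ 3  -4  |  10 ]
r1 <=> r2
  [ 3  -4  |  10 ]
  [ 0   1  |  -2 ]
r1 ← 1/3·r1
  [ 1  -4/3  |  10/3 ]
  [ 0     1  |    -2 ]
r1 ← r1 + 4/3·r2
  [ 1  0  |  2/3 ]
  [ 0  1  |   -2 ]
Reading off the last column: p = 2/3, q = -2.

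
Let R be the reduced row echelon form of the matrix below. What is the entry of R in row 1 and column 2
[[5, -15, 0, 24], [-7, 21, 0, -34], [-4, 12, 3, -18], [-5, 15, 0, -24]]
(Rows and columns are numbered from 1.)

Multiply ρ1 by 1/5.
  [  1  -3  0  24/5 ]
  [ -7  21  0   -34 ]
  [ -4  12  3   -18 ]
  [ -5  15  0   -24 ]
Add 7 times ρ1 to ρ2.
  [  1  -3  0  24/5 ]
  [  0   0  0  -2/5 ]
  [ -4  12  3   -18 ]
  [ -5  15  0   -24 ]
Add 4 times ρ1 to ρ3.
  [  1  -3  0  24/5 ]
  [  0   0  0  -2/5 ]
  [  0   0  3   6/5 ]
  [ -5  15  0   -24 ]
Add 5 times ρ1 to ρ4.
  [ 1  -3  0  24/5 ]
  [ 0   0  0  -2/5 ]
  [ 0   0  3   6/5 ]
  [ 0   0  0     0 ]
Swap ρ2 and ρ3.
  [ 1  -3  0  24/5 ]
  [ 0   0  3   6/5 ]
  [ 0   0  0  -2/5 ]
  [ 0   0  0     0 ]
Multiply ρ2 by 1/3.
  [ 1  -3  0  24/5 ]
  [ 0   0  1   2/5 ]
  [ 0   0  0  -2/5 ]
  [ 0   0  0     0 ]
Multiply ρ3 by -5/2.
  [ 1  -3  0  24/5 ]
  [ 0   0  1   2/5 ]
  [ 0   0  0     1 ]
  [ 0   0  0     0 ]
Subtract 2/5 times ρ3 from ρ2.
  [ 1  -3  0  24/5 ]
  [ 0   0  1     0 ]
  [ 0   0  0     1 ]
  [ 0   0  0     0 ]
Subtract 24/5 times ρ3 from ρ1.
  [ 1  -3  0  0 ]
  [ 0   0  1  0 ]
  [ 0   0  0  1 ]
  [ 0   0  0  0 ]

-3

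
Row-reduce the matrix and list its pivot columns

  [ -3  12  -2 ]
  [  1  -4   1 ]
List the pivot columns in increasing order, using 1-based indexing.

1, 3

R1 -> -1/3·R1
R2 -> R2 − R1
R2 -> 3·R2
R1 -> R1 − 2/3·R2
Pivot columns are the columns containing a leading 1.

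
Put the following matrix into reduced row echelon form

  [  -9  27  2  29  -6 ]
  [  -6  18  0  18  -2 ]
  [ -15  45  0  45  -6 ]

[[1, -3, 0, -3, 0], [0, 0, 1, 1, 0], [0, 0, 0, 0, 1]]

R1 := -1/9·R1
  [   1  -3  -2/9  -29/9  2/3 ]
  [  -6  18     0     18   -2 ]
  [ -15  45     0     45   -6 ]
R2 := R2 + 6·R1
  [   1  -3  -2/9  -29/9  2/3 ]
  [   0   0  -4/3   -4/3    2 ]
  [ -15  45     0     45   -6 ]
R3 := R3 + 15·R1
  [ 1  -3   -2/9  -29/9  2/3 ]
  [ 0   0   -4/3   -4/3    2 ]
  [ 0   0  -10/3  -10/3    4 ]
R2 := -3/4·R2
  [ 1  -3   -2/9  -29/9   2/3 ]
  [ 0   0      1      1  -3/2 ]
  [ 0   0  -10/3  -10/3     4 ]
R3 := R3 + 10/3·R2
  [ 1  -3  -2/9  -29/9   2/3 ]
  [ 0   0     1      1  -3/2 ]
  [ 0   0     0      0    -1 ]
R3 := -1·R3
  [ 1  -3  -2/9  -29/9   2/3 ]
  [ 0   0     1      1  -3/2 ]
  [ 0   0     0      0     1 ]
R2 := R2 + 3/2·R3
  [ 1  -3  -2/9  -29/9  2/3 ]
  [ 0   0     1      1    0 ]
  [ 0   0     0      0    1 ]
R1 := R1 − 2/3·R3
  [ 1  -3  -2/9  -29/9  0 ]
  [ 0   0     1      1  0 ]
  [ 0   0     0      0  1 ]
R1 := R1 + 2/9·R2
  [ 1  -3  0  -3  0 ]
  [ 0   0  1   1  0 ]
  [ 0   0  0   0  1 ]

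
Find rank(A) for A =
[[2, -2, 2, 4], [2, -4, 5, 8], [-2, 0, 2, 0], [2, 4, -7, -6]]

rank = 4

R1 → 1/2·R1
  [  1  -1   1   2 ]
  [  2  -4   5   8 ]
  [ -2   0   2   0 ]
  [  2   4  -7  -6 ]
R2 → R2 − 2·R1
  [  1  -1   1   2 ]
  [  0  -2   3   4 ]
  [ -2   0   2   0 ]
  [  2   4  -7  -6 ]
R3 → R3 + 2·R1
  [ 1  -1   1   2 ]
  [ 0  -2   3   4 ]
  [ 0  -2   4   4 ]
  [ 2   4  -7  -6 ]
R4 → R4 − 2·R1
  [ 1  -1   1    2 ]
  [ 0  -2   3    4 ]
  [ 0  -2   4    4 ]
  [ 0   6  -9  -10 ]
R2 → -1/2·R2
  [ 1  -1     1    2 ]
  [ 0   1  -3/2   -2 ]
  [ 0  -2     4    4 ]
  [ 0   6    -9  -10 ]
R3 → R3 + 2·R2
  [ 1  -1     1    2 ]
  [ 0   1  -3/2   -2 ]
  [ 0   0     1    0 ]
  [ 0   6    -9  -10 ]
R4 → R4 − 6·R2
  [ 1  -1     1   2 ]
  [ 0   1  -3/2  -2 ]
  [ 0   0     1   0 ]
  [ 0   0     0   2 ]
R4 → 1/2·R4
  [ 1  -1     1   2 ]
  [ 0   1  -3/2  -2 ]
  [ 0   0     1   0 ]
  [ 0   0     0   1 ]
R2 → R2 + 2·R4
  [ 1  -1     1  2 ]
  [ 0   1  -3/2  0 ]
  [ 0   0     1  0 ]
  [ 0   0     0  1 ]
R1 → R1 − 2·R4
  [ 1  -1     1  0 ]
  [ 0   1  -3/2  0 ]
  [ 0   0     1  0 ]
  [ 0   0     0  1 ]
R2 → R2 + 3/2·R3
  [ 1  -1  1  0 ]
  [ 0   1  0  0 ]
  [ 0   0  1  0 ]
  [ 0   0  0  1 ]
R1 → R1 − R3
  [ 1  -1  0  0 ]
  [ 0   1  0  0 ]
  [ 0   0  1  0 ]
  [ 0   0  0  1 ]
R1 → R1 + R2
  [ 1  0  0  0 ]
  [ 0  1  0  0 ]
  [ 0  0  1  0 ]
  [ 0  0  0  1 ]
The reduced form has 4 nonzero rows.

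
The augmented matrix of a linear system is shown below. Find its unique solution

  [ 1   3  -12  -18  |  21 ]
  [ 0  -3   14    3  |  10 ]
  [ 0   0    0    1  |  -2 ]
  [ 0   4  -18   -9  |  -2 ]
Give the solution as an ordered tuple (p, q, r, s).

(-3, 4, 2, -2)

r2 → -1/3·r2
  [ 1  3    -12  -18  |     21 ]
  [ 0  1  -14/3   -1  |  -10/3 ]
  [ 0  0      0    1  |     -2 ]
  [ 0  4    -18   -9  |     -2 ]
r4 → r4 − 4·r2
  [ 1  3    -12  -18  |     21 ]
  [ 0  1  -14/3   -1  |  -10/3 ]
  [ 0  0      0    1  |     -2 ]
  [ 0  0    2/3   -5  |   34/3 ]
r3 <=> r4
  [ 1  3    -12  -18  |     21 ]
  [ 0  1  -14/3   -1  |  -10/3 ]
  [ 0  0    2/3   -5  |   34/3 ]
  [ 0  0      0    1  |     -2 ]
r3 → 3/2·r3
  [ 1  3    -12    -18  |     21 ]
  [ 0  1  -14/3     -1  |  -10/3 ]
  [ 0  0      1  -15/2  |     17 ]
  [ 0  0      0      1  |     -2 ]
r3 → r3 + 15/2·r4
  [ 1  3    -12  -18  |     21 ]
  [ 0  1  -14/3   -1  |  -10/3 ]
  [ 0  0      1    0  |      2 ]
  [ 0  0      0    1  |     -2 ]
r2 → r2 + r4
  [ 1  3    -12  -18  |     21 ]
  [ 0  1  -14/3    0  |  -16/3 ]
  [ 0  0      1    0  |      2 ]
  [ 0  0      0    1  |     -2 ]
r1 → r1 + 18·r4
  [ 1  3    -12  0  |    -15 ]
  [ 0  1  -14/3  0  |  -16/3 ]
  [ 0  0      1  0  |      2 ]
  [ 0  0      0  1  |     -2 ]
r2 → r2 + 14/3·r3
  [ 1  3  -12  0  |  -15 ]
  [ 0  1    0  0  |    4 ]
  [ 0  0    1  0  |    2 ]
  [ 0  0    0  1  |   -2 ]
r1 → r1 + 12·r3
  [ 1  3  0  0  |   9 ]
  [ 0  1  0  0  |   4 ]
  [ 0  0  1  0  |   2 ]
  [ 0  0  0  1  |  -2 ]
r1 → r1 − 3·r2
  [ 1  0  0  0  |  -3 ]
  [ 0  1  0  0  |   4 ]
  [ 0  0  1  0  |   2 ]
  [ 0  0  0  1  |  -2 ]
Reading off the last column: p = -3, q = 4, r = 2, s = -2.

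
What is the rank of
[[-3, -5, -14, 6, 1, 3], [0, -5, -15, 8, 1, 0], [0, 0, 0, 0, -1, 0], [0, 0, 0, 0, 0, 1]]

Multiply R1 by -1/3.
  [ 1  5/3  14/3  -2  -1/3  -1 ]
  [ 0   -5   -15   8     1   0 ]
  [ 0    0     0   0    -1   0 ]
  [ 0    0     0   0     0   1 ]
Multiply R2 by -1/5.
  [ 1  5/3  14/3    -2  -1/3  -1 ]
  [ 0    1     3  -8/5  -1/5   0 ]
  [ 0    0     0     0    -1   0 ]
  [ 0    0     0     0     0   1 ]
Multiply R3 by -1.
  [ 1  5/3  14/3    -2  -1/3  -1 ]
  [ 0    1     3  -8/5  -1/5   0 ]
  [ 0    0     0     0     1   0 ]
  [ 0    0     0     0     0   1 ]
Add R4 to R1.
  [ 1  5/3  14/3    -2  -1/3  0 ]
  [ 0    1     3  -8/5  -1/5  0 ]
  [ 0    0     0     0     1  0 ]
  [ 0    0     0     0     0  1 ]
Add 1/5 times R3 to R2.
  [ 1  5/3  14/3    -2  -1/3  0 ]
  [ 0    1     3  -8/5     0  0 ]
  [ 0    0     0     0     1  0 ]
  [ 0    0     0     0     0  1 ]
Add 1/3 times R3 to R1.
  [ 1  5/3  14/3    -2  0  0 ]
  [ 0    1     3  -8/5  0  0 ]
  [ 0    0     0     0  1  0 ]
  [ 0    0     0     0  0  1 ]
Subtract 5/3 times R2 from R1.
  [ 1  0  -1/3   2/3  0  0 ]
  [ 0  1     3  -8/5  0  0 ]
  [ 0  0     0     0  1  0 ]
  [ 0  0     0     0  0  1 ]
The reduced form has 4 nonzero rows.

rank = 4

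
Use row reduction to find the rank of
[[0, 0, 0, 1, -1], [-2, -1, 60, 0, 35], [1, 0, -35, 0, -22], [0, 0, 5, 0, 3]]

rank = 4

R1 <-> R2
  [ -2  -1   60  0   35 ]
  [  0   0    0  1   -1 ]
  [  1   0  -35  0  -22 ]
  [  0   0    5  0    3 ]
R1 → -1/2·R1
  [ 1  1/2  -30  0  -35/2 ]
  [ 0    0    0  1     -1 ]
  [ 1    0  -35  0    -22 ]
  [ 0    0    5  0      3 ]
R3 → R3 − R1
  [ 1   1/2  -30  0  -35/2 ]
  [ 0     0    0  1     -1 ]
  [ 0  -1/2   -5  0   -9/2 ]
  [ 0     0    5  0      3 ]
R2 <-> R3
  [ 1   1/2  -30  0  -35/2 ]
  [ 0  -1/2   -5  0   -9/2 ]
  [ 0     0    0  1     -1 ]
  [ 0     0    5  0      3 ]
R2 → -2·R2
  [ 1  1/2  -30  0  -35/2 ]
  [ 0    1   10  0      9 ]
  [ 0    0    0  1     -1 ]
  [ 0    0    5  0      3 ]
R3 <-> R4
  [ 1  1/2  -30  0  -35/2 ]
  [ 0    1   10  0      9 ]
  [ 0    0    5  0      3 ]
  [ 0    0    0  1     -1 ]
R3 → 1/5·R3
  [ 1  1/2  -30  0  -35/2 ]
  [ 0    1   10  0      9 ]
  [ 0    0    1  0    3/5 ]
  [ 0    0    0  1     -1 ]
R2 → R2 − 10·R3
  [ 1  1/2  -30  0  -35/2 ]
  [ 0    1    0  0      3 ]
  [ 0    0    1  0    3/5 ]
  [ 0    0    0  1     -1 ]
R1 → R1 + 30·R3
  [ 1  1/2  0  0  1/2 ]
  [ 0    1  0  0    3 ]
  [ 0    0  1  0  3/5 ]
  [ 0    0  0  1   -1 ]
R1 → R1 − 1/2·R2
  [ 1  0  0  0   -1 ]
  [ 0  1  0  0    3 ]
  [ 0  0  1  0  3/5 ]
  [ 0  0  0  1   -1 ]
The reduced form has 4 nonzero rows.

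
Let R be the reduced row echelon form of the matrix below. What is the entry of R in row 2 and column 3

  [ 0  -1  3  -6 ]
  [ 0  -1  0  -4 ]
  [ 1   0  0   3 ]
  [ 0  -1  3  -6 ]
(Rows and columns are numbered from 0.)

Swap r1 and r3.
  [ 1   0  0   3 ]
  [ 0  -1  0  -4 ]
  [ 0  -1  3  -6 ]
  [ 0  -1  3  -6 ]
Multiply r2 by -1.
  [ 1   0  0   3 ]
  [ 0   1  0   4 ]
  [ 0  -1  3  -6 ]
  [ 0  -1  3  -6 ]
Add r2 to r3.
  [ 1   0  0   3 ]
  [ 0   1  0   4 ]
  [ 0   0  3  -2 ]
  [ 0  -1  3  -6 ]
Add r2 to r4.
  [ 1  0  0   3 ]
  [ 0  1  0   4 ]
  [ 0  0  3  -2 ]
  [ 0  0  3  -2 ]
Multiply r3 by 1/3.
  [ 1  0  0     3 ]
  [ 0  1  0     4 ]
  [ 0  0  1  -2/3 ]
  [ 0  0  3    -2 ]
Subtract 3 times r3 from r4.
  [ 1  0  0     3 ]
  [ 0  1  0     4 ]
  [ 0  0  1  -2/3 ]
  [ 0  0  0     0 ]

-2/3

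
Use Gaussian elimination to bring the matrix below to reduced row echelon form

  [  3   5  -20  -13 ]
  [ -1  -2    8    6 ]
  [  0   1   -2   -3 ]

[[1, 0, 0, 4], [0, 1, 0, -1], [0, 0, 1, 1]]

Multiply R1 by 1/3.
  [  1  5/3  -20/3  -13/3 ]
  [ -1   -2      8      6 ]
  [  0    1     -2     -3 ]
Add R1 to R2.
  [ 1   5/3  -20/3  -13/3 ]
  [ 0  -1/3    4/3    5/3 ]
  [ 0     1     -2     -3 ]
Multiply R2 by -3.
  [ 1  5/3  -20/3  -13/3 ]
  [ 0    1     -4     -5 ]
  [ 0    1     -2     -3 ]
Subtract R2 from R3.
  [ 1  5/3  -20/3  -13/3 ]
  [ 0    1     -4     -5 ]
  [ 0    0      2      2 ]
Multiply R3 by 1/2.
  [ 1  5/3  -20/3  -13/3 ]
  [ 0    1     -4     -5 ]
  [ 0    0      1      1 ]
Add 4 times R3 to R2.
  [ 1  5/3  -20/3  -13/3 ]
  [ 0    1      0     -1 ]
  [ 0    0      1      1 ]
Add 20/3 times R3 to R1.
  [ 1  5/3  0  7/3 ]
  [ 0    1  0   -1 ]
  [ 0    0  1    1 ]
Subtract 5/3 times R2 from R1.
  [ 1  0  0   4 ]
  [ 0  1  0  -1 ]
  [ 0  0  1   1 ]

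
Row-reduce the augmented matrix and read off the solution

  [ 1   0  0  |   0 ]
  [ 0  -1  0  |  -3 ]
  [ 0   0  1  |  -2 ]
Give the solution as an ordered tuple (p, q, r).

ρ2 → -1·ρ2
  [ 1  0  0  |   0 ]
  [ 0  1  0  |   3 ]
  [ 0  0  1  |  -2 ]
Reading off the last column: p = 0, q = 3, r = -2.

(0, 3, -2)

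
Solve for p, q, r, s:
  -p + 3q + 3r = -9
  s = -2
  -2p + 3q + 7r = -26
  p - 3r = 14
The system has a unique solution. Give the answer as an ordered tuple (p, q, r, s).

Form the augmented matrix and row-reduce:
  [ -1  3   3  0  |   -9 ]
  [  0  0   0  1  |   -2 ]
  [ -2  3   7  0  |  -26 ]
  [  1  0  -3  0  |   14 ]
r1 := -1·r1
  [  1  -3  -3  0  |    9 ]
  [  0   0   0  1  |   -2 ]
  [ -2   3   7  0  |  -26 ]
  [  1   0  -3  0  |   14 ]
r3 := r3 + 2·r1
  [ 1  -3  -3  0  |   9 ]
  [ 0   0   0  1  |  -2 ]
  [ 0  -3   1  0  |  -8 ]
  [ 1   0  -3  0  |  14 ]
r4 := r4 − r1
  [ 1  -3  -3  0  |   9 ]
  [ 0   0   0  1  |  -2 ]
  [ 0  -3   1  0  |  -8 ]
  [ 0   3   0  0  |   5 ]
r2 <=> r3
  [ 1  -3  -3  0  |   9 ]
  [ 0  -3   1  0  |  -8 ]
  [ 0   0   0  1  |  -2 ]
  [ 0   3   0  0  |   5 ]
r2 := -1/3·r2
  [ 1  -3    -3  0  |    9 ]
  [ 0   1  -1/3  0  |  8/3 ]
  [ 0   0     0  1  |   -2 ]
  [ 0   3     0  0  |    5 ]
r4 := r4 − 3·r2
  [ 1  -3    -3  0  |    9 ]
  [ 0   1  -1/3  0  |  8/3 ]
  [ 0   0     0  1  |   -2 ]
  [ 0   0     1  0  |   -3 ]
r3 <=> r4
  [ 1  -3    -3  0  |    9 ]
  [ 0   1  -1/3  0  |  8/3 ]
  [ 0   0     1  0  |   -3 ]
  [ 0   0     0  1  |   -2 ]
r2 := r2 + 1/3·r3
  [ 1  -3  -3  0  |    9 ]
  [ 0   1   0  0  |  5/3 ]
  [ 0   0   1  0  |   -3 ]
  [ 0   0   0  1  |   -2 ]
r1 := r1 + 3·r3
  [ 1  -3  0  0  |    0 ]
  [ 0   1  0  0  |  5/3 ]
  [ 0   0  1  0  |   -3 ]
  [ 0   0  0  1  |   -2 ]
r1 := r1 + 3·r2
  [ 1  0  0  0  |    5 ]
  [ 0  1  0  0  |  5/3 ]
  [ 0  0  1  0  |   -3 ]
  [ 0  0  0  1  |   -2 ]
Reading off the last column: p = 5, q = 5/3, r = -3, s = -2.

(5, 5/3, -3, -2)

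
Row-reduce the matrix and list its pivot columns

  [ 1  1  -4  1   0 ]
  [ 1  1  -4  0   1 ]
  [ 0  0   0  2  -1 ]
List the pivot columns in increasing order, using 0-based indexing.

0, 3, 4

ρ2 := ρ2 − ρ1
ρ2 := -1·ρ2
ρ3 := ρ3 − 2·ρ2
ρ2 := ρ2 + ρ3
ρ1 := ρ1 − ρ2
Pivot columns are the columns containing a leading 1.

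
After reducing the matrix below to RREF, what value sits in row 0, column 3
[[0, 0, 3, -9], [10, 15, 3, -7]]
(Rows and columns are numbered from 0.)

1/5

R1 <=> R2
R1 → 1/10·R1
R2 → 1/3·R2
R1 → R1 − 3/10·R2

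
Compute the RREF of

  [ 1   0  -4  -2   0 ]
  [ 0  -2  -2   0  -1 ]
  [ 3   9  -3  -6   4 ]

[[1, 0, -4, -2, 0], [0, 1, 1, 0, 0], [0, 0, 0, 0, 1]]

ρ3 ← ρ3 − 3·ρ1
  [ 1   0  -4  -2   0 ]
  [ 0  -2  -2   0  -1 ]
  [ 0   9   9   0   4 ]
ρ2 ← -1/2·ρ2
  [ 1  0  -4  -2    0 ]
  [ 0  1   1   0  1/2 ]
  [ 0  9   9   0    4 ]
ρ3 ← ρ3 − 9·ρ2
  [ 1  0  -4  -2     0 ]
  [ 0  1   1   0   1/2 ]
  [ 0  0   0   0  -1/2 ]
ρ3 ← -2·ρ3
  [ 1  0  -4  -2    0 ]
  [ 0  1   1   0  1/2 ]
  [ 0  0   0   0    1 ]
ρ2 ← ρ2 − 1/2·ρ3
  [ 1  0  -4  -2  0 ]
  [ 0  1   1   0  0 ]
  [ 0  0   0   0  1 ]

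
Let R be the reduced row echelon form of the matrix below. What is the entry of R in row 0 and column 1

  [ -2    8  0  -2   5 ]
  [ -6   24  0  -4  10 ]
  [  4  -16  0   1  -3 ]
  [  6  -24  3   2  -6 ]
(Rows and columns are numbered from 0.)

-4

R1 := -1/2·R1
  [  1   -4  0   1  -5/2 ]
  [ -6   24  0  -4    10 ]
  [  4  -16  0   1    -3 ]
  [  6  -24  3   2    -6 ]
R2 := R2 + 6·R1
  [ 1   -4  0  1  -5/2 ]
  [ 0    0  0  2    -5 ]
  [ 4  -16  0  1    -3 ]
  [ 6  -24  3  2    -6 ]
R3 := R3 − 4·R1
  [ 1   -4  0   1  -5/2 ]
  [ 0    0  0   2    -5 ]
  [ 0    0  0  -3     7 ]
  [ 6  -24  3   2    -6 ]
R4 := R4 − 6·R1
  [ 1  -4  0   1  -5/2 ]
  [ 0   0  0   2    -5 ]
  [ 0   0  0  -3     7 ]
  [ 0   0  3  -4     9 ]
R2 ↔ R4
  [ 1  -4  0   1  -5/2 ]
  [ 0   0  3  -4     9 ]
  [ 0   0  0  -3     7 ]
  [ 0   0  0   2    -5 ]
R2 := 1/3·R2
  [ 1  -4  0     1  -5/2 ]
  [ 0   0  1  -4/3     3 ]
  [ 0   0  0    -3     7 ]
  [ 0   0  0     2    -5 ]
R3 := -1/3·R3
  [ 1  -4  0     1  -5/2 ]
  [ 0   0  1  -4/3     3 ]
  [ 0   0  0     1  -7/3 ]
  [ 0   0  0     2    -5 ]
R4 := R4 − 2·R3
  [ 1  -4  0     1  -5/2 ]
  [ 0   0  1  -4/3     3 ]
  [ 0   0  0     1  -7/3 ]
  [ 0   0  0     0  -1/3 ]
R4 := -3·R4
  [ 1  -4  0     1  -5/2 ]
  [ 0   0  1  -4/3     3 ]
  [ 0   0  0     1  -7/3 ]
  [ 0   0  0     0     1 ]
R3 := R3 + 7/3·R4
  [ 1  -4  0     1  -5/2 ]
  [ 0   0  1  -4/3     3 ]
  [ 0   0  0     1     0 ]
  [ 0   0  0     0     1 ]
R2 := R2 − 3·R4
  [ 1  -4  0     1  -5/2 ]
  [ 0   0  1  -4/3     0 ]
  [ 0   0  0     1     0 ]
  [ 0   0  0     0     1 ]
R1 := R1 + 5/2·R4
  [ 1  -4  0     1  0 ]
  [ 0   0  1  -4/3  0 ]
  [ 0   0  0     1  0 ]
  [ 0   0  0     0  1 ]
R2 := R2 + 4/3·R3
  [ 1  -4  0  1  0 ]
  [ 0   0  1  0  0 ]
  [ 0   0  0  1  0 ]
  [ 0   0  0  0  1 ]
R1 := R1 − R3
  [ 1  -4  0  0  0 ]
  [ 0   0  1  0  0 ]
  [ 0   0  0  1  0 ]
  [ 0   0  0  0  1 ]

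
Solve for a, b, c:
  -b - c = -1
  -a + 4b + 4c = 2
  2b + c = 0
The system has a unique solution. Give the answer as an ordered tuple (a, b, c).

Form the augmented matrix and row-reduce:
  [  0  -1  -1  |  -1 ]
  [ -1   4   4  |   2 ]
  [  0   2   1  |   0 ]
ρ1 ↔ ρ2
  [ -1   4   4  |   2 ]
  [  0  -1  -1  |  -1 ]
  [  0   2   1  |   0 ]
ρ1 → -1·ρ1
  [ 1  -4  -4  |  -2 ]
  [ 0  -1  -1  |  -1 ]
  [ 0   2   1  |   0 ]
ρ2 → -1·ρ2
  [ 1  -4  -4  |  -2 ]
  [ 0   1   1  |   1 ]
  [ 0   2   1  |   0 ]
ρ3 → ρ3 − 2·ρ2
  [ 1  -4  -4  |  -2 ]
  [ 0   1   1  |   1 ]
  [ 0   0  -1  |  -2 ]
ρ3 → -1·ρ3
  [ 1  -4  -4  |  -2 ]
  [ 0   1   1  |   1 ]
  [ 0   0   1  |   2 ]
ρ2 → ρ2 − ρ3
  [ 1  -4  -4  |  -2 ]
  [ 0   1   0  |  -1 ]
  [ 0   0   1  |   2 ]
ρ1 → ρ1 + 4·ρ3
  [ 1  -4  0  |   6 ]
  [ 0   1  0  |  -1 ]
  [ 0   0  1  |   2 ]
ρ1 → ρ1 + 4·ρ2
  [ 1  0  0  |   2 ]
  [ 0  1  0  |  -1 ]
  [ 0  0  1  |   2 ]
Reading off the last column: a = 2, b = -1, c = 2.

(2, -1, 2)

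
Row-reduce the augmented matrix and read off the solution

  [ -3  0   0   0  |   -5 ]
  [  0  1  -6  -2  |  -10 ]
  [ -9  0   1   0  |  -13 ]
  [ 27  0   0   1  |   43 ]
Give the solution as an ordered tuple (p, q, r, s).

R1 ← -1/3·R1
  [  1  0   0   0  |  5/3 ]
  [  0  1  -6  -2  |  -10 ]
  [ -9  0   1   0  |  -13 ]
  [ 27  0   0   1  |   43 ]
R3 ← R3 + 9·R1
  [  1  0   0   0  |  5/3 ]
  [  0  1  -6  -2  |  -10 ]
  [  0  0   1   0  |    2 ]
  [ 27  0   0   1  |   43 ]
R4 ← R4 − 27·R1
  [ 1  0   0   0  |  5/3 ]
  [ 0  1  -6  -2  |  -10 ]
  [ 0  0   1   0  |    2 ]
  [ 0  0   0   1  |   -2 ]
R2 ← R2 + 2·R4
  [ 1  0   0  0  |  5/3 ]
  [ 0  1  -6  0  |  -14 ]
  [ 0  0   1  0  |    2 ]
  [ 0  0   0  1  |   -2 ]
R2 ← R2 + 6·R3
  [ 1  0  0  0  |  5/3 ]
  [ 0  1  0  0  |   -2 ]
  [ 0  0  1  0  |    2 ]
  [ 0  0  0  1  |   -2 ]
Reading off the last column: p = 5/3, q = -2, r = 2, s = -2.

(5/3, -2, 2, -2)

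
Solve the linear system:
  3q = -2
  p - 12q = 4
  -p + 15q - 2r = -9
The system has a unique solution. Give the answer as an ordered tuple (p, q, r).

Form the augmented matrix and row-reduce:
  [  0    3   0  |  -2 ]
  [  1  -12   0  |   4 ]
  [ -1   15  -2  |  -9 ]
ρ1 ↔ ρ2
  [  1  -12   0  |   4 ]
  [  0    3   0  |  -2 ]
  [ -1   15  -2  |  -9 ]
ρ3 := ρ3 + ρ1
  [ 1  -12   0  |   4 ]
  [ 0    3   0  |  -2 ]
  [ 0    3  -2  |  -5 ]
ρ2 := 1/3·ρ2
  [ 1  -12   0  |     4 ]
  [ 0    1   0  |  -2/3 ]
  [ 0    3  -2  |    -5 ]
ρ3 := ρ3 − 3·ρ2
  [ 1  -12   0  |     4 ]
  [ 0    1   0  |  -2/3 ]
  [ 0    0  -2  |    -3 ]
ρ3 := -1/2·ρ3
  [ 1  -12  0  |     4 ]
  [ 0    1  0  |  -2/3 ]
  [ 0    0  1  |   3/2 ]
ρ1 := ρ1 + 12·ρ2
  [ 1  0  0  |    -4 ]
  [ 0  1  0  |  -2/3 ]
  [ 0  0  1  |   3/2 ]
Reading off the last column: p = -4, q = -2/3, r = 3/2.

(-4, -2/3, 3/2)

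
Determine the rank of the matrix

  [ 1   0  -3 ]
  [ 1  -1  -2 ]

rank = 2

R2 := R2 − R1
  [ 1   0  -3 ]
  [ 0  -1   1 ]
R2 := -1·R2
  [ 1  0  -3 ]
  [ 0  1  -1 ]
The reduced form has 2 nonzero rows.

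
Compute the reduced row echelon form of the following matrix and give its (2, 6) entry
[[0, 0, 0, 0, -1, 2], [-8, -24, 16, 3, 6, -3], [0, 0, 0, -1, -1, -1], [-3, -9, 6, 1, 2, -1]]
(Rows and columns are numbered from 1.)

3

R1 <-> R2
R1 := -1/8·R1
R4 := R4 + 3·R1
R2 <-> R3
R2 := -1·R2
R4 := R4 + 1/8·R2
R3 := -1·R3
R4 := R4 + 1/8·R3
R2 := R2 − R3
R1 := R1 + 3/4·R3
R1 := R1 + 3/8·R2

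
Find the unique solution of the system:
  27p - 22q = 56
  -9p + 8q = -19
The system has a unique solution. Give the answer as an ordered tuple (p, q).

(5/3, -1/2)

Form the augmented matrix and row-reduce:
  [ 27  -22  |   56 ]
  [ -9    8  |  -19 ]
R1 → 1/27·R1
  [  1  -22/27  |  56/27 ]
  [ -9       8  |    -19 ]
R2 → R2 + 9·R1
  [ 1  -22/27  |  56/27 ]
  [ 0     2/3  |   -1/3 ]
R2 → 3/2·R2
  [ 1  -22/27  |  56/27 ]
  [ 0       1  |   -1/2 ]
R1 → R1 + 22/27·R2
  [ 1  0  |   5/3 ]
  [ 0  1  |  -1/2 ]
Reading off the last column: p = 5/3, q = -1/2.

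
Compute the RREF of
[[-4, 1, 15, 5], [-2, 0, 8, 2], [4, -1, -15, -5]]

[[1, 0, -4, -1], [0, 1, -1, 1], [0, 0, 0, 0]]

R1 ← -1/4·R1
  [  1  -1/4  -15/4  -5/4 ]
  [ -2     0      8     2 ]
  [  4    -1    -15    -5 ]
R2 ← R2 + 2·R1
  [ 1  -1/4  -15/4  -5/4 ]
  [ 0  -1/2    1/2  -1/2 ]
  [ 4    -1    -15    -5 ]
R3 ← R3 − 4·R1
  [ 1  -1/4  -15/4  -5/4 ]
  [ 0  -1/2    1/2  -1/2 ]
  [ 0     0      0     0 ]
R2 ← -2·R2
  [ 1  -1/4  -15/4  -5/4 ]
  [ 0     1     -1     1 ]
  [ 0     0      0     0 ]
R1 ← R1 + 1/4·R2
  [ 1  0  -4  -1 ]
  [ 0  1  -1   1 ]
  [ 0  0   0   0 ]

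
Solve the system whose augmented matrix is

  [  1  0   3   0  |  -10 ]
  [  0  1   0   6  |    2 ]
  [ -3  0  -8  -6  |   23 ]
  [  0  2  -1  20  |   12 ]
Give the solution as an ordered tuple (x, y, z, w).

Add 3 times R1 to R3.
  [ 1  0   3   0  |  -10 ]
  [ 0  1   0   6  |    2 ]
  [ 0  0   1  -6  |   -7 ]
  [ 0  2  -1  20  |   12 ]
Subtract 2 times R2 from R4.
  [ 1  0   3   0  |  -10 ]
  [ 0  1   0   6  |    2 ]
  [ 0  0   1  -6  |   -7 ]
  [ 0  0  -1   8  |    8 ]
Add R3 to R4.
  [ 1  0  3   0  |  -10 ]
  [ 0  1  0   6  |    2 ]
  [ 0  0  1  -6  |   -7 ]
  [ 0  0  0   2  |    1 ]
Multiply R4 by 1/2.
  [ 1  0  3   0  |  -10 ]
  [ 0  1  0   6  |    2 ]
  [ 0  0  1  -6  |   -7 ]
  [ 0  0  0   1  |  1/2 ]
Add 6 times R4 to R3.
  [ 1  0  3  0  |  -10 ]
  [ 0  1  0  6  |    2 ]
  [ 0  0  1  0  |   -4 ]
  [ 0  0  0  1  |  1/2 ]
Subtract 6 times R4 from R2.
  [ 1  0  3  0  |  -10 ]
  [ 0  1  0  0  |   -1 ]
  [ 0  0  1  0  |   -4 ]
  [ 0  0  0  1  |  1/2 ]
Subtract 3 times R3 from R1.
  [ 1  0  0  0  |    2 ]
  [ 0  1  0  0  |   -1 ]
  [ 0  0  1  0  |   -4 ]
  [ 0  0  0  1  |  1/2 ]
Reading off the last column: x = 2, y = -1, z = -4, w = 1/2.

(2, -1, -4, 1/2)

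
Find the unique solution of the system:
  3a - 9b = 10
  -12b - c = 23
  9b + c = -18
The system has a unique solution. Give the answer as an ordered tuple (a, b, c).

(-5/3, -5/3, -3)

Form the augmented matrix and row-reduce:
  [ 3   -9   0  |   10 ]
  [ 0  -12  -1  |   23 ]
  [ 0    9   1  |  -18 ]
r1 := 1/3·r1
  [ 1   -3   0  |  10/3 ]
  [ 0  -12  -1  |    23 ]
  [ 0    9   1  |   -18 ]
r2 := -1/12·r2
  [ 1  -3     0  |    10/3 ]
  [ 0   1  1/12  |  -23/12 ]
  [ 0   9     1  |     -18 ]
r3 := r3 − 9·r2
  [ 1  -3     0  |    10/3 ]
  [ 0   1  1/12  |  -23/12 ]
  [ 0   0   1/4  |    -3/4 ]
r3 := 4·r3
  [ 1  -3     0  |    10/3 ]
  [ 0   1  1/12  |  -23/12 ]
  [ 0   0     1  |      -3 ]
r2 := r2 − 1/12·r3
  [ 1  -3  0  |  10/3 ]
  [ 0   1  0  |  -5/3 ]
  [ 0   0  1  |    -3 ]
r1 := r1 + 3·r2
  [ 1  0  0  |  -5/3 ]
  [ 0  1  0  |  -5/3 ]
  [ 0  0  1  |    -3 ]
Reading off the last column: a = -5/3, b = -5/3, c = -3.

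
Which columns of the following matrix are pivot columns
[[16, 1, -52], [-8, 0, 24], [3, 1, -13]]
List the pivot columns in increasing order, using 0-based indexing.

0, 1

Multiply r1 by 1/16.
  [  1  1/16  -13/4 ]
  [ -8     0     24 ]
  [  3     1    -13 ]
Add 8 times r1 to r2.
  [ 1  1/16  -13/4 ]
  [ 0   1/2     -2 ]
  [ 3     1    -13 ]
Subtract 3 times r1 from r3.
  [ 1   1/16  -13/4 ]
  [ 0    1/2     -2 ]
  [ 0  13/16  -13/4 ]
Multiply r2 by 2.
  [ 1   1/16  -13/4 ]
  [ 0      1     -4 ]
  [ 0  13/16  -13/4 ]
Subtract 13/16 times r2 from r3.
  [ 1  1/16  -13/4 ]
  [ 0     1     -4 ]
  [ 0     0      0 ]
Subtract 1/16 times r2 from r1.
  [ 1  0  -3 ]
  [ 0  1  -4 ]
  [ 0  0   0 ]
Pivot columns are the columns containing a leading 1.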